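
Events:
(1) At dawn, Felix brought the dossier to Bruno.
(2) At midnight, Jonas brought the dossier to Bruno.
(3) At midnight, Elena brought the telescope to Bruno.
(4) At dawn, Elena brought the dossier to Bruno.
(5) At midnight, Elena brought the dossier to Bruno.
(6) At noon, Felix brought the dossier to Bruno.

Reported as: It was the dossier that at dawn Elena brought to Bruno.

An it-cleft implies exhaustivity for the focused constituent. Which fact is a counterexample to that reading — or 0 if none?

Focus of the cleft: "the dossier" (the thing). Presupposed background: Elena as agent and Bruno as recipient and at dawn as setting.
The exhaustive reading says no other thing fits that background.
Every other fact differs from the presupposition on some backgrounded slot, so none challenges the exhaustivity.

0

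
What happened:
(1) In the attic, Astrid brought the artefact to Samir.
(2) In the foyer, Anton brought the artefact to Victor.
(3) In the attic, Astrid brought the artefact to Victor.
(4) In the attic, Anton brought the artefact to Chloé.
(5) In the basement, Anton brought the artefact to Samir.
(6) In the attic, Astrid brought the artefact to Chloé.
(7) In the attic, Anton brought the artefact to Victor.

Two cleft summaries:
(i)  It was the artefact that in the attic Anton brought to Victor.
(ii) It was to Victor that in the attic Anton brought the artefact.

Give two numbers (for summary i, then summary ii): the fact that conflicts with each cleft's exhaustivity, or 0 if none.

(i): focus "the artefact". No fact shares Anton as agent and Victor as recipient and in the attic as setting with a different thing. 0.
(ii): focus "Victor". Looking for Anton as agent and the artefact as thing and in the attic as setting with some other recipient — fact (4) has Chloé there. Refuted.

0, 4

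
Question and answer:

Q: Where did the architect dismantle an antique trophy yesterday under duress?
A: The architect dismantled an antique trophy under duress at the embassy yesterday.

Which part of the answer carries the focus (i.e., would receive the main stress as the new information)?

The wh-word "where" asks about the location.
In the answer, "the architect", "an antique trophy", "yesterday" and "under duress" are given — repeated from the question.
The constituent filling the location gap is "at the embassy"; that is the focus and would carry nuclear stress.

at the embassy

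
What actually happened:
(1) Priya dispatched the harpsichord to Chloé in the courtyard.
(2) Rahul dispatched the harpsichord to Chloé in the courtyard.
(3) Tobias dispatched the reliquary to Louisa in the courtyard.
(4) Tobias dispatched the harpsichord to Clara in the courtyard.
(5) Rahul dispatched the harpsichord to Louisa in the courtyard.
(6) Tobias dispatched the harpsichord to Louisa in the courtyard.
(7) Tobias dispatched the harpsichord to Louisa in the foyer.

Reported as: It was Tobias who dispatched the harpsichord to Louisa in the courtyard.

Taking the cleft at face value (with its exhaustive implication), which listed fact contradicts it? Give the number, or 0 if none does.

5

The cleft puts "Tobias" in focus and presupposes the open proposition with the harpsichord as thing and Louisa as recipient and in the courtyard as setting.
The exhaustive reading says no other agent fits that background.
But fact (5) also has the harpsichord as thing and Louisa as recipient and in the courtyard as setting, with agent = Rahul — so the exhaustive reading fails.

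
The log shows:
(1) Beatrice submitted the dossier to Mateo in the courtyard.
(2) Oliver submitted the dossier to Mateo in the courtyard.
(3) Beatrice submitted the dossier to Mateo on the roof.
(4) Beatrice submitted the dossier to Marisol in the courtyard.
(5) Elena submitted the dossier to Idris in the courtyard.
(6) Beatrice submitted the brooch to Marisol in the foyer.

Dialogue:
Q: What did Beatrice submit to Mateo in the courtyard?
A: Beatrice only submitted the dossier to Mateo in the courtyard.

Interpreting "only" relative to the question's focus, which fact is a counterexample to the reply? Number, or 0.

The question "What did ...?" targets the thing, so in the reply the focus falls on "the dossier".
"Only" then excludes alternative things while the background — Beatrice as agent and Mateo as recipient and in the courtyard as setting — is held fixed.
No fact keeps Beatrice as agent and Mateo as recipient and in the courtyard as setting while changing the thing; every other fact differs on something backgrounded. The reply stands.
(Fact (4) would refute a reading with focus on the recipient — but that is not what the question asks.)

0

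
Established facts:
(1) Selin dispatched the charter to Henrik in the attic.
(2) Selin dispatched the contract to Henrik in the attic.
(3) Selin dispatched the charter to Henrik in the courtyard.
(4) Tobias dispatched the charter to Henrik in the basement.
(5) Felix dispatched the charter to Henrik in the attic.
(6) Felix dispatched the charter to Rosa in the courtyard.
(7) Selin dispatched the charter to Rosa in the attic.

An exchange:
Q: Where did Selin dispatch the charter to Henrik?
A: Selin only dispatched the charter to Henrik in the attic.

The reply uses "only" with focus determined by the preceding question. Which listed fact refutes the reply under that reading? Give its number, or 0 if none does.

Answering "Where did ...?" puts focus on the setting — here, "in the attic".
"Only" then excludes alternative settings while the background — same agent, thing, recipient (Selin / the charter / Henrik) — is held fixed.
Fact (3) shares the background with a different setting (in the courtyard) — counterexample.
(Fact (7) would refute a reading with focus on the recipient — but that is not what the question asks.)

3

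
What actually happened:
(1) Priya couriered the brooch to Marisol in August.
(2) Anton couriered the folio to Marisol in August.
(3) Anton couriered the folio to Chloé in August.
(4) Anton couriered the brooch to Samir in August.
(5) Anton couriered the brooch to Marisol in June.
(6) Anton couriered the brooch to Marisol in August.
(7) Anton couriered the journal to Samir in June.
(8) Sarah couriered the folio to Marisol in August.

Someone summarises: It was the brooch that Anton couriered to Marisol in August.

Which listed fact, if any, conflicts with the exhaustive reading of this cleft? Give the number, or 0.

The cleft puts "the brooch" in focus and presupposes the open proposition with agent = Anton, recipient = Marisol, setting = in August.
Exhaustivity: the brooch is the only thing satisfying that background.
But fact (2) also has agent = Anton, recipient = Marisol, setting = in August, with thing = the folio — so the exhaustive reading fails.

2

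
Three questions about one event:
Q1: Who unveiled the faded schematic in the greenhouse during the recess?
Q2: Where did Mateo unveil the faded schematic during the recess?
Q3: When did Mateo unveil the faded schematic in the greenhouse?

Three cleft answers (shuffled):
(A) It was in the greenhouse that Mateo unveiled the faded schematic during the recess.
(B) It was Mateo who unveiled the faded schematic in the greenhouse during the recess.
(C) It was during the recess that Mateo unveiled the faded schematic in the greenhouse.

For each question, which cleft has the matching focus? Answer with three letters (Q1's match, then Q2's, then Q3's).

BAC

Q1 asks about the subject (agent); cleft (B) focuses "Mateo", which is the subject (agent) — so Q1 → B.
Q2 asks about the location; cleft (A) focuses "in the greenhouse", which is the location — so Q2 → A.
Q3 asks about the time; cleft (C) focuses "during the recess", which is the time — so Q3 → C.
Mapping: Q1→B, Q2→A, Q3→C.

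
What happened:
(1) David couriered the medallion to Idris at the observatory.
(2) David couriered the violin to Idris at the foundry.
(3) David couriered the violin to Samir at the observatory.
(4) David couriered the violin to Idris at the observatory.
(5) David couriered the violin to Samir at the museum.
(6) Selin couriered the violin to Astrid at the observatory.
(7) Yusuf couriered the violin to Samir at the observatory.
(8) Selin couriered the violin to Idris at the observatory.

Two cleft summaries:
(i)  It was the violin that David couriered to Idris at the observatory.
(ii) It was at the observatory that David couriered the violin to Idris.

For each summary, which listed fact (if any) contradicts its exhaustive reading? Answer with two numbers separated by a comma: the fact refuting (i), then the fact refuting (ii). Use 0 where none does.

1, 2

(i): focus "the violin". Looking for David as agent and Idris as recipient and at the observatory as setting with some other thing — fact (1) has the medallion there. Refuted.
(ii): focus "at the observatory". Looking for David as agent and the violin as thing and Idris as recipient with some other setting — fact (2) has at the foundry there. Refuted.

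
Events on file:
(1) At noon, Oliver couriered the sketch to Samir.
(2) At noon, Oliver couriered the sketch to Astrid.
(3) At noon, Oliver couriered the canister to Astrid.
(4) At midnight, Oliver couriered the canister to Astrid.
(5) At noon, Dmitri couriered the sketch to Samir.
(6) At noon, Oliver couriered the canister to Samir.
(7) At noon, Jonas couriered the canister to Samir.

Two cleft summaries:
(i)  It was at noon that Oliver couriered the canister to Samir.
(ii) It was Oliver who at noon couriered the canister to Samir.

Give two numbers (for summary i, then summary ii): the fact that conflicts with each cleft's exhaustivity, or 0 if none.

(i): focus "at noon". No fact shares same agent, thing, recipient (Oliver / the canister / Samir) with a different setting. 0.
(ii): focus "Oliver". Looking for same thing, recipient, setting (the canister / Samir / at noon) with some other agent — fact (7) has Jonas there. Refuted.

0, 7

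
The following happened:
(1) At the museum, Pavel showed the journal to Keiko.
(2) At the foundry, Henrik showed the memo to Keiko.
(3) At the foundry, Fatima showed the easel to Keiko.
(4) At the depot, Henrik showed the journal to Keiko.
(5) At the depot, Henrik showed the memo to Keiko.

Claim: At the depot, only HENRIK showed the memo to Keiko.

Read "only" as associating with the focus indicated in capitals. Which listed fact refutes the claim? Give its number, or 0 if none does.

The capitals mark "Henrik" as focus. So "only" rules out other agents, with the rest (the memo as thing and Keiko as recipient and at the depot as setting) as background.
No fact matches the memo as thing and Keiko as recipient and at the depot as setting with a different agent — every other fact differs on at least one backgrounded slot. So no fact refutes it.

0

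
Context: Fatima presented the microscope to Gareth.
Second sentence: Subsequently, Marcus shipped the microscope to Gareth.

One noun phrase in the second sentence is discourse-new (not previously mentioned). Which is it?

"the microscope" and "Gareth" in the second sentence are given — already mentioned in the context.
"Marcus" has no antecedent in the context; it is discourse-new.

Marcus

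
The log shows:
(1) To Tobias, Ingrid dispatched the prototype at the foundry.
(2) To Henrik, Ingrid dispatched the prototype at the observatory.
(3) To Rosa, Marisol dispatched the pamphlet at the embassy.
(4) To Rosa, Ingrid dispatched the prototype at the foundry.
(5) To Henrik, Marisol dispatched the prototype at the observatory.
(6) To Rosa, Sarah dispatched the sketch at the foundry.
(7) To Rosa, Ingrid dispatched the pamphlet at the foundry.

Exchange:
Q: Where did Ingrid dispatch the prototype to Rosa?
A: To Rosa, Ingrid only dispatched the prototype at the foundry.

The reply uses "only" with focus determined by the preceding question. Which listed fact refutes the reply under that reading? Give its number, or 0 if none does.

0

The question "Where did ...?" targets the setting, so in the reply the focus falls on "at the foundry".
"Only" then excludes alternative settings while the background — Ingrid as agent and the prototype as thing and Rosa as recipient — is held fixed.
No listed fact shares that background with another setting. Nothing contradicts the reply.
(Fact (7) would refute a reading with focus on the thing — but that is not what the question asks.)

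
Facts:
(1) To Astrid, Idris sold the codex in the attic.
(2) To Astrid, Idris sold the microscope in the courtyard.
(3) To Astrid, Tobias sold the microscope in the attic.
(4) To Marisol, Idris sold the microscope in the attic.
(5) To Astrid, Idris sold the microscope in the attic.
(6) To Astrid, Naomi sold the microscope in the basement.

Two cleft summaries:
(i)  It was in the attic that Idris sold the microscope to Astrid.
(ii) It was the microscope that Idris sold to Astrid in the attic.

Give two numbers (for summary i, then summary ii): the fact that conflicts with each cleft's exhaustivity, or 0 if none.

Summary (i) focuses "in the attic" (the setting); background Idris as agent and the microscope as thing and Astrid as recipient. Fact (2) matches that background with setting = in the courtyard — refutes (i).
Summary (ii) focuses "the microscope" (the thing); background Idris as agent and Astrid as recipient and in the attic as setting. Fact (1) matches that background with thing = the codex — refutes (ii).

2, 1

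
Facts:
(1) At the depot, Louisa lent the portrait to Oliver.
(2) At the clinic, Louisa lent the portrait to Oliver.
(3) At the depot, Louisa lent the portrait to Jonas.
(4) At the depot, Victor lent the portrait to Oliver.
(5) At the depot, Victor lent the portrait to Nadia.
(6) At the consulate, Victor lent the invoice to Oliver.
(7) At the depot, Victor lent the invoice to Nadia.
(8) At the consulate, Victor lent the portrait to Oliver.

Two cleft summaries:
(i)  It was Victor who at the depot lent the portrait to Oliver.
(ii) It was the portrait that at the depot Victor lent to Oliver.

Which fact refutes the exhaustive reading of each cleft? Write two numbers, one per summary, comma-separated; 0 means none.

(i): focus "Victor". Looking for same thing, recipient, setting (the portrait / Oliver / at the depot) with some other agent — fact (1) has Louisa there. Refuted.
(ii): focus "the portrait". No fact shares same agent, recipient, setting (Victor / Oliver / at the depot) with a different thing. 0.

1, 0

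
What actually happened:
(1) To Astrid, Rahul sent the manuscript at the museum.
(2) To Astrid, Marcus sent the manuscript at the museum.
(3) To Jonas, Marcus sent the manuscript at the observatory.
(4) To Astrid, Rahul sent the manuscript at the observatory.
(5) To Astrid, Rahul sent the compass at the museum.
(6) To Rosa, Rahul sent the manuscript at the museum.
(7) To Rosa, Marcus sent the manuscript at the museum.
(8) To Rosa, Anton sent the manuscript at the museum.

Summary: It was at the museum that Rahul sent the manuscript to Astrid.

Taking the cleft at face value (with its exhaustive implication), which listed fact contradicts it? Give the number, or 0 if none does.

4

Focus of the cleft: "at the museum" (the setting). Presupposed background: agent = Rahul, thing = the manuscript, recipient = Astrid.
The exhaustive reading says no other setting fits that background.
But fact (4) also has agent = Rahul, thing = the manuscript, recipient = Astrid, with setting = at the observatory — so the exhaustive reading fails.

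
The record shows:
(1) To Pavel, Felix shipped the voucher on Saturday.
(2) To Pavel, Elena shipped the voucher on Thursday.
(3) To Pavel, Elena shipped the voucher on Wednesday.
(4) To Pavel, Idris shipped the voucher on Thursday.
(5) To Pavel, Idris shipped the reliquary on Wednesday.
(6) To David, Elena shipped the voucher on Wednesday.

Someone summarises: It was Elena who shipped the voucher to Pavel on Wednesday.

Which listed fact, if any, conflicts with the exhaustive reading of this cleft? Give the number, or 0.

Focus of the cleft: "Elena" (the agent). Presupposed background: thing = the voucher, recipient = Pavel, setting = on Wednesday.
Exhaustivity: Elena is the only agent satisfying that background.
Every other fact differs from the presupposition on some backgrounded slot, so none challenges the exhaustivity.

0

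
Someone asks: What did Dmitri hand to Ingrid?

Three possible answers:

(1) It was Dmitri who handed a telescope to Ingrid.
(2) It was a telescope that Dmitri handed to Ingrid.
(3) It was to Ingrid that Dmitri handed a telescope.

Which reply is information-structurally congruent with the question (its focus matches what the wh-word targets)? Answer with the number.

2

The question word "what" targets the direct object.
Option (1) clefts "Dmitri" — the subject (agent), not what was asked.
Option (2) clefts "a telescope" — that matches what the question asks about.
Option (3) clefts "to Ingrid" — the recipient, not what was asked.
So the congruent reply is (2).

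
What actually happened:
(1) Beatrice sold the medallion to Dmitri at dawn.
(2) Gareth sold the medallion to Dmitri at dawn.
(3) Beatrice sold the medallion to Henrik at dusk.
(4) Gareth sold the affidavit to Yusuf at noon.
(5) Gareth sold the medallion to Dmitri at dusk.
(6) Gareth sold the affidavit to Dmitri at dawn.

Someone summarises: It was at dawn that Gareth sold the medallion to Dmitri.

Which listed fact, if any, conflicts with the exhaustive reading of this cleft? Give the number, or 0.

Focus of the cleft: "at dawn" (the setting). Presupposed background: Gareth as agent and the medallion as thing and Dmitri as recipient.
The exhaustive reading says no other setting fits that background.
But fact (5) also has Gareth as agent and the medallion as thing and Dmitri as recipient, with setting = at dusk — so the exhaustive reading fails.

5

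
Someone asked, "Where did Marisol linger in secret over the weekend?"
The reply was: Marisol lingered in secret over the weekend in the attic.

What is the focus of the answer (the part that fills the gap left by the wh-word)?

in the attic

The wh-word "where" asks about the location.
In the answer, "Marisol", "in secret" and "over the weekend" are given — repeated from the question.
The constituent filling the location gap is "in the attic"; that is the focus and would carry nuclear stress.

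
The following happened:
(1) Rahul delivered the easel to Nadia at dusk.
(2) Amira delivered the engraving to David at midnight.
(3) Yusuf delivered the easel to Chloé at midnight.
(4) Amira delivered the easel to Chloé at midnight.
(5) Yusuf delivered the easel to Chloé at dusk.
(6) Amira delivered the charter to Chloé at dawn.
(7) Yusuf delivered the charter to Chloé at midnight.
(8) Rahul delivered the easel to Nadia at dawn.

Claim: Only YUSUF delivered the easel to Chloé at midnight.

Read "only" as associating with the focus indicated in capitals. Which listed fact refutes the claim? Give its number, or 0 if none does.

Focus (in capitals) is "Yusuf" — the agent. "Only" excludes alternative agents while holding fixed the easel as thing and Chloé as recipient and at midnight as setting.
Fact (4) matches on the easel as thing and Chloé as recipient and at midnight as setting, but has agent = Amira instead. That refutes the claim.

4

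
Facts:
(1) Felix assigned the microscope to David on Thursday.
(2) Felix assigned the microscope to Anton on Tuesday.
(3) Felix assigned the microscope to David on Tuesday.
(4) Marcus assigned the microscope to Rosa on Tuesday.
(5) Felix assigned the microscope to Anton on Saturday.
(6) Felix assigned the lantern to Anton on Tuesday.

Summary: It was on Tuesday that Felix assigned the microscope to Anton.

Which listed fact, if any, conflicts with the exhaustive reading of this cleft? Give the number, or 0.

The cleft puts "on Tuesday" in focus and presupposes the open proposition with Felix as agent and the microscope as thing and Anton as recipient.
Exhaustivity: on Tuesday is the only setting satisfying that background.
Fact (5) shares the background but with setting = on Saturday; exhaustivity is violated.

5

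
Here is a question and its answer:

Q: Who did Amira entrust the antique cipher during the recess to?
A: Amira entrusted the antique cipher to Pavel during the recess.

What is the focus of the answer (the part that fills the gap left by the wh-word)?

The wh-word "who" asks about the recipient.
In the answer, "Amira", "the antique cipher" and "during the recess" are given — repeated from the question.
The constituent filling the recipient gap is "to Pavel"; that is the focus and would carry nuclear stress.

to Pavel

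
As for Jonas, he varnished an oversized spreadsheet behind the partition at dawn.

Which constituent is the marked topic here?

The construction explicitly marks "Jonas" as what the sentence is about — the topic.
The remainder of the clause is the comment (what is said about the topic).

Jonas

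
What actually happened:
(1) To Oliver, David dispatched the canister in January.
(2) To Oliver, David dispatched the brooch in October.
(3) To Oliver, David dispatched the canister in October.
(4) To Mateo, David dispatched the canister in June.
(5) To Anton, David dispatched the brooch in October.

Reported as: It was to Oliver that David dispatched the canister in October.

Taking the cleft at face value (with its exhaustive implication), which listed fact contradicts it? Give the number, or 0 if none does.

0

Focus of the cleft: "Oliver" (the recipient). Presupposed background: same agent, thing, setting (David / the canister / in October).
The exhaustive reading says no other recipient fits that background.
No listed fact matches the background with a different recipient. Exhaustivity holds.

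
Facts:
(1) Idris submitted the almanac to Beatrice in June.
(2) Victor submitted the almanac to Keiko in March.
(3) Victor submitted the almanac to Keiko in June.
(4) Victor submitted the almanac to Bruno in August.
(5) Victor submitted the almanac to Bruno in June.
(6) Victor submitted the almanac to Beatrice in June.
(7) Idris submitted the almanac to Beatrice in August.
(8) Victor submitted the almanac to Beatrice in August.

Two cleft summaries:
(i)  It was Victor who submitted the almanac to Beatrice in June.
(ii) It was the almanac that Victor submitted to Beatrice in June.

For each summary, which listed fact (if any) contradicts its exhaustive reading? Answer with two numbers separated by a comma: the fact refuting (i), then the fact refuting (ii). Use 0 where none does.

1, 0

Summary (i) focuses "Victor" (the agent); background thing = the almanac, recipient = Beatrice, setting = in June. Fact (1) matches that background with agent = Idris — refutes (i).
Summary (ii) focuses "the almanac" (the thing); background agent = Victor, recipient = Beatrice, setting = in June. No fact matches that background with a different thing, so 0.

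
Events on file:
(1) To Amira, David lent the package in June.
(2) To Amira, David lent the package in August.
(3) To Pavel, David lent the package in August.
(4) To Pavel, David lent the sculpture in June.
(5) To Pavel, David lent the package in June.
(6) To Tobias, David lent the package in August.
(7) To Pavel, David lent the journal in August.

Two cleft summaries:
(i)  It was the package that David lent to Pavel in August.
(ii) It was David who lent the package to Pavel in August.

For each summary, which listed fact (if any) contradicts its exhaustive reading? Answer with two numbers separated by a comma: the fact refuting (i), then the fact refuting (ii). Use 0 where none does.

7, 0

Summary (i) focuses "the package" (the thing); background agent = David, recipient = Pavel, setting = in August. Fact (7) matches that background with thing = the journal — refutes (i).
Summary (ii) focuses "David" (the agent); background thing = the package, recipient = Pavel, setting = in August. No fact matches that background with a different agent, so 0.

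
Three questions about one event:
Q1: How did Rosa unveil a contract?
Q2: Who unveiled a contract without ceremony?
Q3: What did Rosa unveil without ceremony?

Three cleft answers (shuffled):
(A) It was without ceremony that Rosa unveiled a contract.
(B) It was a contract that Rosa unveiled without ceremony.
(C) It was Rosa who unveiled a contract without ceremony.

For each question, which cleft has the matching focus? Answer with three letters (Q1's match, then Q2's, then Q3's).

Q1 asks about the manner; cleft (A) focuses "without ceremony", which is the manner — so Q1 → A.
Q2 asks about the subject (agent); cleft (C) focuses "Rosa", which is the subject (agent) — so Q2 → C.
Q3 asks about the direct object; cleft (B) focuses "a contract", which is the direct object — so Q3 → B.
Mapping: Q1→A, Q2→C, Q3→B.

ACB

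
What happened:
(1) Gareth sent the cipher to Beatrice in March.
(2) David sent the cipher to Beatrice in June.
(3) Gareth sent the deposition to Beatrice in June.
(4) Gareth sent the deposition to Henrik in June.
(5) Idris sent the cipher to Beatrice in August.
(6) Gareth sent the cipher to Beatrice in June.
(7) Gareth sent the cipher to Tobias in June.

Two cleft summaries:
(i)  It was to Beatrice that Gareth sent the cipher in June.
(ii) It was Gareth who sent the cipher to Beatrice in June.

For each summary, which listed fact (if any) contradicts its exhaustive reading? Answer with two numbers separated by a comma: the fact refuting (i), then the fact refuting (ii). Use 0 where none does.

7, 2

Summary (i) focuses "Beatrice" (the recipient); background agent = Gareth, thing = the cipher, setting = in June. Fact (7) matches that background with recipient = Tobias — refutes (i).
Summary (ii) focuses "Gareth" (the agent); background thing = the cipher, recipient = Beatrice, setting = in June. Fact (2) matches that background with agent = David — refutes (ii).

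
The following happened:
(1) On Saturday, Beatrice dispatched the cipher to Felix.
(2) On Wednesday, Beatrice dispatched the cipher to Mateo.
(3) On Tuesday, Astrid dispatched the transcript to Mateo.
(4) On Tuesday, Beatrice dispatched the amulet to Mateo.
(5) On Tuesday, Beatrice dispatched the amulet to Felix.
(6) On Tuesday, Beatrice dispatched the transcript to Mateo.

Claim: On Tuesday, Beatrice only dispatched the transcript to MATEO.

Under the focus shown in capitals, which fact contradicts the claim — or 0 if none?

0

Focus (in capitals) is "Mateo" — the recipient. "Only" excludes alternative recipients while holding fixed Beatrice as agent and the transcript as thing and on Tuesday as setting.
Every other fact changes something in the background, not just the recipient. Nothing refutes the claim.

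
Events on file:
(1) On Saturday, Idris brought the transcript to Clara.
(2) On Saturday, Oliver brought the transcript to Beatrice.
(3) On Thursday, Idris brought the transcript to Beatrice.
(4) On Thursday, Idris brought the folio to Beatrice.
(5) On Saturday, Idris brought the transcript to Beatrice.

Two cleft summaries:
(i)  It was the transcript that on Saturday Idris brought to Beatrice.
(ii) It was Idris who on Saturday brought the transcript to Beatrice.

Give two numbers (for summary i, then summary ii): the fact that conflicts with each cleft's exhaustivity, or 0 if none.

Summary (i) focuses "the transcript" (the thing); background agent = Idris, recipient = Beatrice, setting = on Saturday. No fact matches that background with a different thing, so 0.
Summary (ii) focuses "Idris" (the agent); background thing = the transcript, recipient = Beatrice, setting = on Saturday. Fact (2) matches that background with agent = Oliver — refutes (ii).

0, 2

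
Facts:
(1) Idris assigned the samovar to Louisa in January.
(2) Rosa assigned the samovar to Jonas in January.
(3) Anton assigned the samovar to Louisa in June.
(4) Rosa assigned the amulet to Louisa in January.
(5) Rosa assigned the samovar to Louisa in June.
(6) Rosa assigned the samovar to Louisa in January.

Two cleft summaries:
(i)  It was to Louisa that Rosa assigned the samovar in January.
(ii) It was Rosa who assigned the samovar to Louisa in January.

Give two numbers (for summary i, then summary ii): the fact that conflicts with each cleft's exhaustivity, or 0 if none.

2, 1

Summary (i) focuses "Louisa" (the recipient); background Rosa as agent and the samovar as thing and in January as setting. Fact (2) matches that background with recipient = Jonas — refutes (i).
Summary (ii) focuses "Rosa" (the agent); background the samovar as thing and Louisa as recipient and in January as setting. Fact (1) matches that background with agent = Idris — refutes (ii).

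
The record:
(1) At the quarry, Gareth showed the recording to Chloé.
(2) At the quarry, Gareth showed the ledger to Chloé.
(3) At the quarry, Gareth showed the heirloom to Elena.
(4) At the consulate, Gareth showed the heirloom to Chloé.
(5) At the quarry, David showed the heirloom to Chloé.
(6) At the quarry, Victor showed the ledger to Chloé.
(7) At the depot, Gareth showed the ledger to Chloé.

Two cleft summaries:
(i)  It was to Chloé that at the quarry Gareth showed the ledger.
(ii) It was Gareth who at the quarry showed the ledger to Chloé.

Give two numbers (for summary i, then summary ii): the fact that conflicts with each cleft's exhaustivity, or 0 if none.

(i): focus "Chloé". No fact shares agent = Gareth, thing = the ledger, setting = at the quarry with a different recipient. 0.
(ii): focus "Gareth". Looking for thing = the ledger, recipient = Chloé, setting = at the quarry with some other agent — fact (6) has Victor there. Refuted.

0, 6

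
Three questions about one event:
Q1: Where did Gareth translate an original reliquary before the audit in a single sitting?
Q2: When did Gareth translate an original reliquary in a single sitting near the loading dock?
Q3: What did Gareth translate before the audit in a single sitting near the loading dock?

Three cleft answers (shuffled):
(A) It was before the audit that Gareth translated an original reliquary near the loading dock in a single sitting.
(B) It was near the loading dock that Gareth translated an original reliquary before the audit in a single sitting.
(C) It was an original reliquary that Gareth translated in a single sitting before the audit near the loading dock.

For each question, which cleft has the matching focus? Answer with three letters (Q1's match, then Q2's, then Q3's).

Q1 asks about the location; cleft (B) focuses "near the loading dock", which is the location — so Q1 → B.
Q2 asks about the time; cleft (A) focuses "before the audit", which is the time — so Q2 → A.
Q3 asks about the direct object; cleft (C) focuses "an original reliquary", which is the direct object — so Q3 → C.
Mapping: Q1→B, Q2→A, Q3→C.

BAC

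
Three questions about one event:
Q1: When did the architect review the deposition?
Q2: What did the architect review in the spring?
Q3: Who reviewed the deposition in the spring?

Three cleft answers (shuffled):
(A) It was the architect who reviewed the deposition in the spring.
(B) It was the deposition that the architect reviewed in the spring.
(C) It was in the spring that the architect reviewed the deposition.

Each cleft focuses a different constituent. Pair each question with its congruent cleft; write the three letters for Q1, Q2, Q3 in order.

Q1 asks about the time; cleft (C) focuses "in the spring", which is the time — so Q1 → C.
Q2 asks about the direct object; cleft (B) focuses "the deposition", which is the direct object — so Q2 → B.
Q3 asks about the subject (agent); cleft (A) focuses "the architect", which is the subject (agent) — so Q3 → A.
Mapping: Q1→C, Q2→B, Q3→A.

CBA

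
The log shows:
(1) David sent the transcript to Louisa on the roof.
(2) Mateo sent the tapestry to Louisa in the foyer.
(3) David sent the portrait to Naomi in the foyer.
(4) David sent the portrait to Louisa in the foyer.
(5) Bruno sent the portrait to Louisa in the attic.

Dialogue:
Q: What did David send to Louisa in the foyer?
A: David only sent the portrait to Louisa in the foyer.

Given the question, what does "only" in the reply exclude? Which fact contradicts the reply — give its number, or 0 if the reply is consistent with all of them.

0

The question "What did ...?" targets the thing, so in the reply the focus falls on "the portrait".
So "only" ranges over things; the rest (agent = David, recipient = Louisa, setting = in the foyer) is presupposed.
No listed fact shares that background with another thing. Nothing contradicts the reply.
(Fact (3) would refute a reading with focus on the recipient — but that is not what the question asks.)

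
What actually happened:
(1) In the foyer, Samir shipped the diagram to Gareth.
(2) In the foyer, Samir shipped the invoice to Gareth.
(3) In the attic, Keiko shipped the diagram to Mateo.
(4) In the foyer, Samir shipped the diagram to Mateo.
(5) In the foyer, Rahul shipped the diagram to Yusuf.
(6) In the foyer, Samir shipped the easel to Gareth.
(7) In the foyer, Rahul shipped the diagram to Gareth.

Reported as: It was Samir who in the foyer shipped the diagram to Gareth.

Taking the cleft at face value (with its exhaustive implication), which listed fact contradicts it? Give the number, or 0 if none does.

7

The cleft puts "Samir" in focus and presupposes the open proposition with the diagram as thing and Gareth as recipient and in the foyer as setting.
Exhaustivity: Samir is the only agent satisfying that background.
But fact (7) also has the diagram as thing and Gareth as recipient and in the foyer as setting, with agent = Rahul — so the exhaustive reading fails.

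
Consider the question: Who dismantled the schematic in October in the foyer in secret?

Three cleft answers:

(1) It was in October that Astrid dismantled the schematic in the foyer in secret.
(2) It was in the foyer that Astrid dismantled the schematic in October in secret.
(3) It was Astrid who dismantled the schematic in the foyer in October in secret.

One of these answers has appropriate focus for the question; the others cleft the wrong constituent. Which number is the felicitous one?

The question word "who" targets the subject (agent).
Option (1) clefts "in October" — the time, not what was asked.
Option (2) clefts "in the foyer" — the location, not what was asked.
Option (3) clefts "Astrid" — that matches what the question asks about.
So the congruent reply is (3).

3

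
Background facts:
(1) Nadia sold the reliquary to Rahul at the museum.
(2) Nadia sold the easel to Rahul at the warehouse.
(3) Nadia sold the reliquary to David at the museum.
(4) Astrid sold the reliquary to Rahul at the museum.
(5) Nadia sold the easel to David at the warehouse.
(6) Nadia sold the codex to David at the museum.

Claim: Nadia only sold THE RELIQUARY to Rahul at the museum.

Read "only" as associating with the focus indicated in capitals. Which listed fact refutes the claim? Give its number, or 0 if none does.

0

The capitals mark "the reliquary" as focus. So "only" rules out other things, with the rest (same agent, recipient, setting (Nadia / Rahul / at the museum)) as background.
Every other fact changes something in the background, not just the thing. Nothing refutes the claim.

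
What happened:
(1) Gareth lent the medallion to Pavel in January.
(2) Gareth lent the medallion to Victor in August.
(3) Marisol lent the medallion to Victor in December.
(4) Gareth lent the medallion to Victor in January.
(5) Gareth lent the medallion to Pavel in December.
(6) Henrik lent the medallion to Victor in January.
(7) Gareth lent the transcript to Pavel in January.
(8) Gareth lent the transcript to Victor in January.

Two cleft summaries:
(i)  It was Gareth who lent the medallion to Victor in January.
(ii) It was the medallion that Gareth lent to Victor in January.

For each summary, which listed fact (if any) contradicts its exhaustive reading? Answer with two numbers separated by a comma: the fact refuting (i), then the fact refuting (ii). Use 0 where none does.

(i): focus "Gareth". Looking for same thing, recipient, setting (the medallion / Victor / in January) with some other agent — fact (6) has Henrik there. Refuted.
(ii): focus "the medallion". Looking for same agent, recipient, setting (Gareth / Victor / in January) with some other thing — fact (8) has the transcript there. Refuted.

6, 8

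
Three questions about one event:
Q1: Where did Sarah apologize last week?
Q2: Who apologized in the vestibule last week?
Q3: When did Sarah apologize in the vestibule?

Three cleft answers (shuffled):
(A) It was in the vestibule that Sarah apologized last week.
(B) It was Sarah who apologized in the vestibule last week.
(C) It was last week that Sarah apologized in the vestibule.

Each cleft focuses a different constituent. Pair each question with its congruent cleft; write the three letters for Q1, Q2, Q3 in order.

ABC

Q1 asks about the location; cleft (A) focuses "in the vestibule", which is the location — so Q1 → A.
Q2 asks about the subject (agent); cleft (B) focuses "Sarah", which is the subject (agent) — so Q2 → B.
Q3 asks about the time; cleft (C) focuses "last week", which is the time — so Q3 → C.
Mapping: Q1→A, Q2→B, Q3→C.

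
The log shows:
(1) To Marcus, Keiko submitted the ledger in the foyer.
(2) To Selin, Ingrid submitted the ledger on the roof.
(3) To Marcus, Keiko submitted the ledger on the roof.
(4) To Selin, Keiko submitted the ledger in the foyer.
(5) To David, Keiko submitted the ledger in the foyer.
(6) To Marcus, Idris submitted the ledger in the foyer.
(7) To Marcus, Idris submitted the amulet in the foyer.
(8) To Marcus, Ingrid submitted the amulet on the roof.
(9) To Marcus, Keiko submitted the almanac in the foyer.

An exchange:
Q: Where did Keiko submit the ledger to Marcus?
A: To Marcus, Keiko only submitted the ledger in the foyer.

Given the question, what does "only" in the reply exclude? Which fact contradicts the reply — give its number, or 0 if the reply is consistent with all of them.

3

Answering "Where did ...?" puts focus on the setting — here, "in the foyer".
"Only" then excludes alternative settings while the background — Keiko as agent and the ledger as thing and Marcus as recipient — is held fixed.
Fact (3) keeps Keiko as agent and the ledger as thing and Marcus as recipient but has setting = on the roof; that refutes the reply.
(Fact (9) would refute a reading with focus on the thing — but that is not what the question asks.)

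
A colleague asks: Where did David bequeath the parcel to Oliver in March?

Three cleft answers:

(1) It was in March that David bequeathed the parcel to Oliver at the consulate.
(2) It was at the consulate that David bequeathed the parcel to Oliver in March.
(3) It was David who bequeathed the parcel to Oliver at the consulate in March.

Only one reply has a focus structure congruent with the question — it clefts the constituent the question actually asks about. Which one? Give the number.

2

The question word "where" targets the location.
Option (1) clefts "in March" — the time, not what was asked.
Option (2) clefts "at the consulate" — that matches what the question asks about.
Option (3) clefts "David" — the subject (agent), not what was asked.
So the congruent reply is (2).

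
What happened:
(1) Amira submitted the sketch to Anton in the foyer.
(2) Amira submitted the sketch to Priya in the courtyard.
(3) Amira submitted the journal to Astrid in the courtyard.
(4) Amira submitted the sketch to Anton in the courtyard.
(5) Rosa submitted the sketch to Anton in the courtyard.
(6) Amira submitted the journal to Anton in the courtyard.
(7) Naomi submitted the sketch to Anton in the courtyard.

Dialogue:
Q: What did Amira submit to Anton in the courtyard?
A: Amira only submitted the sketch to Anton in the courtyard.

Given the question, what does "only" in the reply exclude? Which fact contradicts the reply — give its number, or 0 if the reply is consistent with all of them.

The question "What did ...?" targets the thing, so in the reply the focus falls on "the sketch".
So "only" ranges over things; the rest (agent = Amira, recipient = Anton, setting = in the courtyard) is presupposed.
Fact (6) shares the background with a different thing (the journal) — counterexample.
(Fact (1) would refute a reading with focus on the setting — but that is not what the question asks.)

6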